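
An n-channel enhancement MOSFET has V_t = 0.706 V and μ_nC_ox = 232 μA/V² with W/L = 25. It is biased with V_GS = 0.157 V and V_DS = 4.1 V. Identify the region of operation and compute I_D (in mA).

Cutoff; I_D = 0 mA

V_GS = 0.157 V < V_t = 0.706 V, so the transistor is in cutoff.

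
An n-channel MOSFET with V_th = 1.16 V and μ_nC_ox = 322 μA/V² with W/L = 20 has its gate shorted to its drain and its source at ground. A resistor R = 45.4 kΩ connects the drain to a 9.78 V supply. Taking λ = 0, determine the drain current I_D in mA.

I_D = 0.185 mA

With gate tied to drain, V_GS = V_DS ≥ V_GS − V_th, so the device is in saturation.
k_n = μ_nC_ox · (W/L) = 6.44 mA/V².
KCL at the drain: ½ k_n (V_GS − V_th)² = (V_DD − V_GS)/R.
Let x = V_GS − 1.16. Then 146 x² + x − 8.62 = 0, giving x = 0.239 V (positive root), so V_GS = 1.4 V.
I_D = (V_DD − V_GS)/R = (9.78 − 1.4) / 45.4 = 0.185 mA.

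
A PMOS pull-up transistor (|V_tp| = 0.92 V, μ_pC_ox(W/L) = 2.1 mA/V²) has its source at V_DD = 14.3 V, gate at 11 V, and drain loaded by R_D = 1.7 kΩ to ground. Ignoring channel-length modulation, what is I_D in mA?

V_SG = V_DD − V_G = 14.3 − 11 = 3.3 V, so V_ov = 3.3 − 0.92 = 2.38 V.
Assume saturation: I_D = ½ k_p V_ov² = 0.5 × 2.1 × 2.38² = 5.95 mA, giving V_SD = V_DD − I_D R_D = 14.3 − 5.95 × 1.7 = 4.19 V.
V_SD = 4.19 V ≥ V_ov = 2.38 V, confirming saturation.

I_D = 5.95 mA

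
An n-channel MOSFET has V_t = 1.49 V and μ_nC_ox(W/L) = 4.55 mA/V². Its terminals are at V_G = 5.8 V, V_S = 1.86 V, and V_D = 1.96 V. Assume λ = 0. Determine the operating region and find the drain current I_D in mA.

Triode; I_D = 1.09 mA

V_GS = V_G − V_S = 5.8 − 1.86 = 3.94 V; V_DS = V_D − V_S = 1.96 − 1.86 = 0.1 V.
V_ov = V_GS − V_t = 3.94 − 1.49 = 2.45 V.
Since V_DS = 0.1 V < V_ov = 2.45 V, the device is in the triode region.
I_D = k_n [V_ov · V_DS − ½ V_DS²] = 4.55 × [2.45 × 0.1 − 0.5 × 0.1²] = 1.09 mA.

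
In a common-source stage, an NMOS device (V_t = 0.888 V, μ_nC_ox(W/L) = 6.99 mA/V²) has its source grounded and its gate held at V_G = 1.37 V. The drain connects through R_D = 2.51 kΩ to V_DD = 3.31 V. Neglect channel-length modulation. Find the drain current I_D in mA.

I_D = 0.812 mA

V_GS = V_G = 1.37 V, so V_ov = 1.37 − 0.888 = 0.482 V.
Assume saturation: I_D = ½ k_n V_ov² = 0.5 × 6.99 × 0.482² = 0.812 mA, giving V_DS = V_DD − I_D R_D = 3.31 − 0.812 × 2.51 = 1.27 V.
V_DS = 1.27 V ≥ V_ov = 0.482 V, confirming saturation.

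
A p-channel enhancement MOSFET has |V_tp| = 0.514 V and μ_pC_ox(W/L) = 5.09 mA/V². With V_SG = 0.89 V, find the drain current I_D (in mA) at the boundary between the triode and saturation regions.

At the boundary V_SD = V_ov = V_SG − |V_tp| = 0.89 − 0.514 = 0.376 V.
I_D = ½ k_p V_ov² = 0.5 × 5.09 × 0.376² = 0.36 mA.

I_D = 0.360 mA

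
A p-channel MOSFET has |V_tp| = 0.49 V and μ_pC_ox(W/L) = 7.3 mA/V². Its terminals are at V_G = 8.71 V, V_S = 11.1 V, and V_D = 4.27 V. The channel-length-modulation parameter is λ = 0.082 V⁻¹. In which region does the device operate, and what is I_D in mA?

Saturation; I_D = 20.6 mA

V_SG = V_S − V_G = 11.1 − 8.71 = 2.39 V; V_SD = V_S − V_D = 11.1 − 4.27 = 6.83 V.
V_ov = V_SG − |V_tp| = 2.39 − 0.49 = 1.9 V.
Since V_SD = 6.83 V ≥ V_ov = 1.9 V, the device is in saturation.
I_D = ½ k_p V_ov² (1 + λ V_SD) = 0.5 × 7.3 × 1.9² × (1 + 0.082 × 6.83) = 20.6 mA.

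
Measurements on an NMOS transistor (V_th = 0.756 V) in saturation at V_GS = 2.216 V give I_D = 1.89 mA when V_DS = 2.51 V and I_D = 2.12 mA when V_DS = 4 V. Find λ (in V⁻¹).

λ = 0.103 V⁻¹

With V_GS fixed, I_D ∝ (1 + λ V_DS) in saturation, so I_D2/I_D1 = (1 + λ V_DS2)/(1 + λ V_DS1).
2.12/1.89 = 1.122 = (1 + 4 λ)/(1 + 2.51 λ).
Solving: λ (I_D1 V_DS2 − I_D2 V_DS1) = I_D2 − I_D1, so λ = (2.12 − 1.89) / (1.89 × 4 − 2.12 × 2.51) = 0.23 / 2.24 = 0.103 V⁻¹.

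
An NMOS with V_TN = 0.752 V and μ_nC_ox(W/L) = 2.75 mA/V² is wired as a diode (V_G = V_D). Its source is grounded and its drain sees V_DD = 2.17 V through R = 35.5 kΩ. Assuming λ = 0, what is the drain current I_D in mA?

With gate tied to drain, V_GS = V_DS ≥ V_GS − V_TN, so the device is in saturation.
KCL at the drain: ½ k_n (V_GS − V_TN)² = (V_DD − V_GS)/R.
Let x = V_GS − 0.752. Then 48.8 x² + x − 1.418 = 0, giving x = 0.161 V (positive root), so V_GS = 0.913 V.
I_D = (V_DD − V_GS)/R = (2.17 − 0.913) / 35.5 = 0.0354 mA.

I_D = 0.0354 mA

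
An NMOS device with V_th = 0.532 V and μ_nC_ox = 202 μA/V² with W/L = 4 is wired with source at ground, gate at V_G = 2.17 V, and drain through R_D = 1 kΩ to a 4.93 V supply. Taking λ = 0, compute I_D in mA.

V_GS = V_G = 2.17 V, so V_ov = 2.17 − 0.532 = 1.64 V.
k_n = μ_nC_ox · (W/L) = 0.808 mA/V².
Assume saturation: I_D = ½ k_n V_ov² = 0.5 × 0.808 × 1.64² = 1.08 mA, giving V_DS = V_DD − I_D R_D = 4.93 − 1.08 × 1 = 3.85 V.
V_DS = 3.85 V ≥ V_ov = 1.64 V, confirming saturation.

I_D = 1.08 mA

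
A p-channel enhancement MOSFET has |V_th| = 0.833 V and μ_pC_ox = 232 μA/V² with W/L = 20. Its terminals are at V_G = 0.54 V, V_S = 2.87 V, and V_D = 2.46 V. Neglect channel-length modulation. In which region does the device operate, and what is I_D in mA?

V_SG = V_S − V_G = 2.87 − 0.54 = 2.33 V; V_SD = V_S − V_D = 2.87 − 2.46 = 0.41 V.
k_p = μ_pC_ox · (W/L) = 4.64 mA/V².
V_ov = V_SG − |V_th| = 2.33 − 0.833 = 1.5 V.
Since V_SD = 0.41 V < V_ov = 1.5 V, the device is in the triode region.
I_D = k_p [V_ov · V_SD − ½ V_SD²] = 4.64 × [1.5 × 0.41 − 0.5 × 0.41²] = 2.46 mA.

Triode; I_D = 2.46 mA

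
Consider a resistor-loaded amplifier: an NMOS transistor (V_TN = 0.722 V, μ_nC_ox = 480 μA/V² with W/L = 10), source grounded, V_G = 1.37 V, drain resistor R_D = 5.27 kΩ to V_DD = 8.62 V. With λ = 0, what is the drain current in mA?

V_GS = V_G = 1.37 V, so V_ov = 1.37 − 0.722 = 0.648 V.
k_n = μ_nC_ox · (W/L) = 4.8 mA/V².
Assume saturation: I_D = ½ k_n V_ov² = 0.5 × 4.8 × 0.648² = 1.01 mA, giving V_DS = V_DD − I_D R_D = 8.62 − 1.01 × 5.27 = 3.31 V.
V_DS = 3.31 V ≥ V_ov = 0.648 V, confirming saturation.

I_D = 1.01 mA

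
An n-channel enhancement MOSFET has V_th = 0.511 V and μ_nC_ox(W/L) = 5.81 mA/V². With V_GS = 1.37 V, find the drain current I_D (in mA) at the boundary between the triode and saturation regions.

I_D = 2.14 mA

At the boundary V_DS = V_ov = V_GS − V_th = 1.37 − 0.511 = 0.859 V.
I_D = ½ k_n V_ov² = 0.5 × 5.81 × 0.859² = 2.14 mA.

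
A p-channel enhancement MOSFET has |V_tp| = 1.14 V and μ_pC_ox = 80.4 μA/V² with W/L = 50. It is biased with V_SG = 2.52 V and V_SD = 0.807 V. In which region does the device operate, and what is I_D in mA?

Triode; I_D = 3.17 mA

k_p = μ_pC_ox · (W/L) = 4.02 mA/V².
V_ov = V_SG − |V_tp| = 2.52 − 1.14 = 1.38 V.
Since V_SD = 0.807 V < V_ov = 1.38 V, the device is in the triode region.
I_D = k_p [V_ov · V_SD − ½ V_SD²] = 4.02 × [1.38 × 0.807 − 0.5 × 0.807²] = 3.17 mA.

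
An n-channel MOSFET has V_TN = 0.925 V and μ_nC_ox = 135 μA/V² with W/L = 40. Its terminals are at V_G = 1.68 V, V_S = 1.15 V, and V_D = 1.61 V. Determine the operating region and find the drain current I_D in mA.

Cutoff; I_D = 0 mA

V_GS = V_G − V_S = 1.68 − 1.15 = 0.53 V; V_DS = V_D − V_S = 1.61 − 1.15 = 0.46 V.
V_GS = 0.53 V < V_TN = 0.925 V, so the transistor is in cutoff.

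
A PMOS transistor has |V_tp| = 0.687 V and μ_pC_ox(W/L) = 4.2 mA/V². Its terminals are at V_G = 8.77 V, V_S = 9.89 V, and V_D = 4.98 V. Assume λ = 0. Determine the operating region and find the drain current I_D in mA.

V_SG = V_S − V_G = 9.89 − 8.77 = 1.12 V; V_SD = V_S − V_D = 9.89 − 4.98 = 4.91 V.
V_ov = V_SG − |V_tp| = 1.12 − 0.687 = 0.433 V.
Since V_SD = 4.91 V ≥ V_ov = 0.433 V, the device is in saturation.
I_D = ½ k_p V_ov² = 0.5 × 4.2 × 0.433² = 0.394 mA.

Saturation; I_D = 0.394 mA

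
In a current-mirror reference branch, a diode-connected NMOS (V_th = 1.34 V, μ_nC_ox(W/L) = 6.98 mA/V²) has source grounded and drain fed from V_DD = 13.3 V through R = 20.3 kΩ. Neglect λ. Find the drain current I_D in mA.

With gate tied to drain, V_GS = V_DS ≥ V_GS − V_th, so the device is in saturation.
KCL at the drain: ½ k_n (V_GS − V_th)² = (V_DD − V_GS)/R.
Let x = V_GS − 1.34. Then 70.8 x² + x − 11.96 = 0, giving x = 0.404 V (positive root), so V_GS = 1.74 V.
I_D = (V_DD − V_GS)/R = (13.3 − 1.74) / 20.3 = 0.569 mA.

I_D = 0.569 mA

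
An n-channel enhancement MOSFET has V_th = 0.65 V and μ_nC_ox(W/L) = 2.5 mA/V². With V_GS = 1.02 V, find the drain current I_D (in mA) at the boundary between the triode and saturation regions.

I_D = 0.171 mA

At the boundary V_DS = V_ov = V_GS − V_th = 1.02 − 0.65 = 0.37 V.
I_D = ½ k_n V_ov² = 0.5 × 2.5 × 0.37² = 0.171 mA.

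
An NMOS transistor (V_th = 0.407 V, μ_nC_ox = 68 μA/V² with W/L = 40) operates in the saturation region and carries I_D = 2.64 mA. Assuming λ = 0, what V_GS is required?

V_GS = 1.80 V

k_n = μ_nC_ox · (W/L) = 2.72 mA/V².
In saturation I_D = ½ k_n (V_GS − V_th)², so V_GS − V_th = √(2 I_D / k_n) = √(2 × 2.64 / 2.72) = 1.39 V.
V_GS = 0.407 + 1.39 = 1.8 V.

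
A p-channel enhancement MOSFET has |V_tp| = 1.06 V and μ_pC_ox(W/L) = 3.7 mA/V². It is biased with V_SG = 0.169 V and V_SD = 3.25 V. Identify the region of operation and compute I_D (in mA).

Cutoff; I_D = 0 mA

V_SG = 0.169 V < |V_tp| = 1.06 V, so the transistor is in cutoff.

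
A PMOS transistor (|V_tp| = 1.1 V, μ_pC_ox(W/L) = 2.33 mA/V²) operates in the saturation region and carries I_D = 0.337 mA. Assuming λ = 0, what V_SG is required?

V_SG = 1.64 V

In saturation I_D = ½ k_p (V_SG − |V_tp|)², so V_SG − |V_tp| = √(2 I_D / k_p) = √(2 × 0.337 / 2.33) = 0.538 V.
V_SG = 1.1 + 0.538 = 1.64 V.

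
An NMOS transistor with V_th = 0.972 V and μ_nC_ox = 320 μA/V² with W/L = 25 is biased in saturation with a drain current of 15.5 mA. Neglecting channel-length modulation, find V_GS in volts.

V_GS = 2.94 V

k_n = μ_nC_ox · (W/L) = 8 mA/V².
In saturation I_D = ½ k_n (V_GS − V_th)², so V_GS − V_th = √(2 I_D / k_n) = √(2 × 15.5 / 8) = 1.97 V.
V_GS = 0.972 + 1.97 = 2.94 V.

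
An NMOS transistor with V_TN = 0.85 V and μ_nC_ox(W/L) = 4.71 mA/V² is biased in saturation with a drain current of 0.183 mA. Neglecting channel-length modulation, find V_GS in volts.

In saturation I_D = ½ k_n (V_GS − V_TN)², so V_GS − V_TN = √(2 I_D / k_n) = √(2 × 0.183 / 4.71) = 0.279 V.
V_GS = 0.85 + 0.279 = 1.13 V.

V_GS = 1.13 V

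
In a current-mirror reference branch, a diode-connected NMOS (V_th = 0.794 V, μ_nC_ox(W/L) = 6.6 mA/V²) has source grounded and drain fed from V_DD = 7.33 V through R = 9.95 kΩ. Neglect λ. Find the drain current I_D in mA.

I_D = 0.614 mA

With gate tied to drain, V_GS = V_DS ≥ V_GS − V_th, so the device is in saturation.
KCL at the drain: ½ k_n (V_GS − V_th)² = (V_DD − V_GS)/R.
Let x = V_GS − 0.794. Then 32.8 x² + x − 6.536 = 0, giving x = 0.431 V (positive root), so V_GS = 1.23 V.
I_D = (V_DD − V_GS)/R = (7.33 − 1.23) / 9.95 = 0.614 mA.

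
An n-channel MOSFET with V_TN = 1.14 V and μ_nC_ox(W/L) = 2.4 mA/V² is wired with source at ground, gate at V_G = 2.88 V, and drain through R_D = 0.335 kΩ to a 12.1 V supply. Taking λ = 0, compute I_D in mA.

V_GS = V_G = 2.88 V, so V_ov = 2.88 − 1.14 = 1.74 V.
Assume saturation: I_D = ½ k_n V_ov² = 0.5 × 2.4 × 1.74² = 3.63 mA, giving V_DS = V_DD − I_D R_D = 12.1 − 3.63 × 0.335 = 10.9 V.
V_DS = 10.9 V ≥ V_ov = 1.74 V, confirming saturation.

I_D = 3.63 mA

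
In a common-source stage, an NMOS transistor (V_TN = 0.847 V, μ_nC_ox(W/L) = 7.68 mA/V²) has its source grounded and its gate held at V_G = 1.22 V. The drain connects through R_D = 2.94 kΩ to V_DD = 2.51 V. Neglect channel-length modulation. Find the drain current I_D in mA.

I_D = 0.534 mA

V_GS = V_G = 1.22 V, so V_ov = 1.22 − 0.847 = 0.373 V.
Assume saturation: I_D = ½ k_n V_ov² = 0.5 × 7.68 × 0.373² = 0.534 mA, giving V_DS = V_DD − I_D R_D = 2.51 − 0.534 × 2.94 = 0.939 V.
V_DS = 0.939 V ≥ V_ov = 0.373 V, confirming saturation.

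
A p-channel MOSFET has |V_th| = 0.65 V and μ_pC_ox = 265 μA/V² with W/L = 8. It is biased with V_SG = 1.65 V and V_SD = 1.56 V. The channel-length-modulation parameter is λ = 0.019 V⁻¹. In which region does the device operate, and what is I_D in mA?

k_p = μ_pC_ox · (W/L) = 2.12 mA/V².
V_ov = V_SG − |V_th| = 1.65 − 0.65 = 1 V.
Since V_SD = 1.56 V ≥ V_ov = 1 V, the device is in saturation.
I_D = ½ k_p V_ov² (1 + λ V_SD) = 0.5 × 2.12 × 1² × (1 + 0.019 × 1.56) = 1.09 mA.

Saturation; I_D = 1.09 mA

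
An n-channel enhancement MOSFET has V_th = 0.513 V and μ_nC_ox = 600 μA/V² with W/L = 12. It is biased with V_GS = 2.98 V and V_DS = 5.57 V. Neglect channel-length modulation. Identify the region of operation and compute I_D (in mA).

k_n = μ_nC_ox · (W/L) = 7.2 mA/V².
V_ov = V_GS − V_th = 2.98 − 0.513 = 2.47 V.
Since V_DS = 5.57 V ≥ V_ov = 2.47 V, the device is in saturation.
I_D = ½ k_n V_ov² = 0.5 × 7.2 × 2.47² = 21.9 mA.

Saturation; I_D = 21.9 mA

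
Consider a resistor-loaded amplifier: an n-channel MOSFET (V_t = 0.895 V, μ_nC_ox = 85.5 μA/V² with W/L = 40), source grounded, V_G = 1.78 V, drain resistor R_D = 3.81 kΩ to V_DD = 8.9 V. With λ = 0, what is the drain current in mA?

V_GS = V_G = 1.78 V, so V_ov = 1.78 − 0.895 = 0.885 V.
k_n = μ_nC_ox · (W/L) = 3.42 mA/V².
Assume saturation: I_D = ½ k_n V_ov² = 0.5 × 3.42 × 0.885² = 1.34 mA, giving V_DS = V_DD − I_D R_D = 8.9 − 1.34 × 3.81 = 3.8 V.
V_DS = 3.8 V ≥ V_ov = 0.885 V, confirming saturation.

I_D = 1.34 mA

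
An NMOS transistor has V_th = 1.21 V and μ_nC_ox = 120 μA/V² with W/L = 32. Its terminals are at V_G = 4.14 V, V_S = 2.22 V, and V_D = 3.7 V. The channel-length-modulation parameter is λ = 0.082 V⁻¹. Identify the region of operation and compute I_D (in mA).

Saturation; I_D = 1.09 mA

V_GS = V_G − V_S = 4.14 − 2.22 = 1.92 V; V_DS = V_D − V_S = 3.7 − 2.22 = 1.48 V.
k_n = μ_nC_ox · (W/L) = 3.84 mA/V².
V_ov = V_GS − V_th = 1.92 − 1.21 = 0.71 V.
Since V_DS = 1.48 V ≥ V_ov = 0.71 V, the device is in saturation.
I_D = ½ k_n V_ov² (1 + λ V_DS) = 0.5 × 3.84 × 0.71² × (1 + 0.082 × 1.48) = 1.09 mA.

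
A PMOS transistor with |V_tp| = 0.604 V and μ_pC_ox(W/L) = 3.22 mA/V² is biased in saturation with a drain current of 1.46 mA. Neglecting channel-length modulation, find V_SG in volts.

In saturation I_D = ½ k_p (V_SG − |V_tp|)², so V_SG − |V_tp| = √(2 I_D / k_p) = √(2 × 1.46 / 3.22) = 0.952 V.
V_SG = 0.604 + 0.952 = 1.56 V.

V_SG = 1.56 V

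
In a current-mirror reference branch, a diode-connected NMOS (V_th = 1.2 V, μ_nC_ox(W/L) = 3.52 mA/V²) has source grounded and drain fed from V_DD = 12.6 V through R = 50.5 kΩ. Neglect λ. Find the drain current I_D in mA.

With gate tied to drain, V_GS = V_DS ≥ V_GS − V_th, so the device is in saturation.
KCL at the drain: ½ k_n (V_GS − V_th)² = (V_DD − V_GS)/R.
Let x = V_GS − 1.2. Then 88.9 x² + x − 11.4 = 0, giving x = 0.353 V (positive root), so V_GS = 1.55 V.
I_D = (V_DD − V_GS)/R = (12.6 − 1.55) / 50.5 = 0.219 mA.

I_D = 0.219 mA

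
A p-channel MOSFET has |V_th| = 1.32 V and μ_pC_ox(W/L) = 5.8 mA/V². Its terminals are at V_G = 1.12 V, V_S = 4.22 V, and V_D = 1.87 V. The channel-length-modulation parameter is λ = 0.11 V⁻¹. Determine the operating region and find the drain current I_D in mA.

Saturation; I_D = 11.6 mA

V_SG = V_S − V_G = 4.22 − 1.12 = 3.1 V; V_SD = V_S − V_D = 4.22 − 1.87 = 2.35 V.
V_ov = V_SG − |V_th| = 3.1 − 1.32 = 1.78 V.
Since V_SD = 2.35 V ≥ V_ov = 1.78 V, the device is in saturation.
I_D = ½ k_p V_ov² (1 + λ V_SD) = 0.5 × 5.8 × 1.78² × (1 + 0.11 × 2.35) = 11.6 mA.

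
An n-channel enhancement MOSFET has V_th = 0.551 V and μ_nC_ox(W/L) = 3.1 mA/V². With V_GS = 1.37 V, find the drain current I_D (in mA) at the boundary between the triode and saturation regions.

I_D = 1.04 mA

At the boundary V_DS = V_ov = V_GS − V_th = 1.37 − 0.551 = 0.819 V.
I_D = ½ k_n V_ov² = 0.5 × 3.1 × 0.819² = 1.04 mA.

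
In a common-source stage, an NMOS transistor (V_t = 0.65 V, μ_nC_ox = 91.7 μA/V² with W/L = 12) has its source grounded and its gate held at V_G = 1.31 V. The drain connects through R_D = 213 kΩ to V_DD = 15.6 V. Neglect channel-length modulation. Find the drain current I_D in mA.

V_GS = V_G = 1.31 V, so V_ov = 1.31 − 0.65 = 0.66 V.
k_n = μ_nC_ox · (W/L) = 1.1 mA/V².
Assume saturation: I_D = ½ k_n V_ov² = 0.5 × 1.1 × 0.66² = 0.24 mA, giving V_DS = V_DD − I_D R_D = 15.6 − 0.24 × 213 = -35.4 V.
But -35.4 V < V_ov = 0.66 V, so the device is actually in triode.
In triode I_D = k_n[V_ov V_DS − ½ V_DS²] and I_D = (V_DD − V_DS)/R_D. Equating: 117 V_DS² − 155.7 V_DS + 15.6 = 0, giving V_DS = 0.109 V (the root below V_ov).
I_D = (15.6 − 0.109) / 213 = 0.0727 mA.

I_D = 0.0727 mA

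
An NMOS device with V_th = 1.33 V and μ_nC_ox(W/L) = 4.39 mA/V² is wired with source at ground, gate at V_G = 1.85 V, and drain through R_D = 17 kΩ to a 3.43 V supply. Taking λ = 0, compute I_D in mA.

V_GS = V_G = 1.85 V, so V_ov = 1.85 − 1.33 = 0.52 V.
Assume saturation: I_D = ½ k_n V_ov² = 0.5 × 4.39 × 0.52² = 0.594 mA, giving V_DS = V_DD − I_D R_D = 3.43 − 0.594 × 17 = -6.66 V.
But -6.66 V < V_ov = 0.52 V, so the device is actually in triode.
In triode I_D = k_n[V_ov V_DS − ½ V_DS²] and I_D = (V_DD − V_DS)/R_D. Equating: 37.3 V_DS² − 39.81 V_DS + 3.43 = 0, giving V_DS = 0.0945 V (the root below V_ov).
I_D = (3.43 − 0.0945) / 17 = 0.196 mA.

I_D = 0.196 mA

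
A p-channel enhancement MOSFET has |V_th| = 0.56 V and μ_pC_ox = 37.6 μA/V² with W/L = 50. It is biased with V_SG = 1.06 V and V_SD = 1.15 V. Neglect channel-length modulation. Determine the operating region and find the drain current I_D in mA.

k_p = μ_pC_ox · (W/L) = 1.88 mA/V².
V_ov = V_SG − |V_th| = 1.06 − 0.56 = 0.5 V.
Since V_SD = 1.15 V ≥ V_ov = 0.5 V, the device is in saturation.
I_D = ½ k_p V_ov² = 0.5 × 1.88 × 0.5² = 0.235 mA.

Saturation; I_D = 0.235 mA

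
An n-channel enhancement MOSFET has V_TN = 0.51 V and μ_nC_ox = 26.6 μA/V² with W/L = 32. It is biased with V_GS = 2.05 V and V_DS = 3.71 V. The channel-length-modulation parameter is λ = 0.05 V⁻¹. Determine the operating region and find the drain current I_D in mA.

Saturation; I_D = 1.20 mA

k_n = μ_nC_ox · (W/L) = 0.8512 mA/V².
V_ov = V_GS − V_TN = 2.05 − 0.51 = 1.54 V.
Since V_DS = 3.71 V ≥ V_ov = 1.54 V, the device is in saturation.
I_D = ½ k_n V_ov² (1 + λ V_DS) = 0.5 × 0.8512 × 1.54² × (1 + 0.05 × 3.71) = 1.2 mA.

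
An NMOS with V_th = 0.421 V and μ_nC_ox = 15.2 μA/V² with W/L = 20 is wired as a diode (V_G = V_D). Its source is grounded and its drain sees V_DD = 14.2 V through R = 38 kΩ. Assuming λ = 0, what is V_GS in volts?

V_GS = 1.88 V

With gate tied to drain, V_GS = V_DS ≥ V_GS − V_th, so the device is in saturation.
k_n = μ_nC_ox · (W/L) = 0.304 mA/V².
KCL at the drain: ½ k_n (V_GS − V_th)² = (V_DD − V_GS)/R.
Let x = V_GS − 0.421. Then 5.78 x² + x − 13.78 = 0, giving x = 1.46 V (positive root), so V_GS = 1.88 V.
I_D = (V_DD − V_GS)/R = (14.2 − 1.88) / 38 = 0.324 mA.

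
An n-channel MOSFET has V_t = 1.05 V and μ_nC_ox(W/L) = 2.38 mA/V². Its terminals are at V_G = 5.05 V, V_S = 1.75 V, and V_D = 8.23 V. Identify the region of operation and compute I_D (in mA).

Saturation; I_D = 6.02 mA

V_GS = V_G − V_S = 5.05 − 1.75 = 3.3 V; V_DS = V_D − V_S = 8.23 − 1.75 = 6.48 V.
V_ov = V_GS − V_t = 3.3 − 1.05 = 2.25 V.
Since V_DS = 6.48 V ≥ V_ov = 2.25 V, the device is in saturation.
I_D = ½ k_n V_ov² = 0.5 × 2.38 × 2.25² = 6.02 mA.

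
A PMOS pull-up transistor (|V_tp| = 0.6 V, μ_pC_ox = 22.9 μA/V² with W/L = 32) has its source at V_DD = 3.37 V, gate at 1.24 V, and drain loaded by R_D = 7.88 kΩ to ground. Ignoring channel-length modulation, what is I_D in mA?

V_SG = V_DD − V_G = 3.37 − 1.24 = 2.13 V, so V_ov = 2.13 − 0.6 = 1.53 V.
k_p = μ_pC_ox · (W/L) = 0.7328 mA/V².
Assume saturation: I_D = ½ k_p V_ov² = 0.5 × 0.7328 × 1.53² = 0.858 mA, giving V_SD = V_DD − I_D R_D = 3.37 − 0.858 × 7.88 = -3.39 V.
But -3.39 V < V_ov = 1.53 V, so the device is actually in triode.
In triode I_D = k_p[V_ov V_SD − ½ V_SD²] and I_D = (V_DD − V_SD)/R_D. Equating: 2.89 V_SD² − 9.835 V_SD + 3.37 = 0, giving V_SD = 0.387 V (the root below V_ov).
I_D = (3.37 − 0.387) / 7.88 = 0.379 mA.

I_D = 0.379 mA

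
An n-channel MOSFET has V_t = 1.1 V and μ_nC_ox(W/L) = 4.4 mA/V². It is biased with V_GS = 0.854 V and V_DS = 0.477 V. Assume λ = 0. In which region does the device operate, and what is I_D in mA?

V_GS = 0.854 V < V_t = 1.1 V, so the transistor is in cutoff.

Cutoff; I_D = 0 mA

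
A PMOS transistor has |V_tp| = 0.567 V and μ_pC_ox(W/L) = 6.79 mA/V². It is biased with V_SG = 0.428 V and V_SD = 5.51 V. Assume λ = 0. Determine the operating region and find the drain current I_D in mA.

V_SG = 0.428 V < |V_tp| = 0.567 V, so the transistor is in cutoff.

Cutoff; I_D = 0 mA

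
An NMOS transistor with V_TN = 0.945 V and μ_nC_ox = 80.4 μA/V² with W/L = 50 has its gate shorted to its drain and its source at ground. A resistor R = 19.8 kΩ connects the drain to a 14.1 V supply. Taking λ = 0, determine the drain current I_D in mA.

I_D = 0.636 mA

With gate tied to drain, V_GS = V_DS ≥ V_GS − V_TN, so the device is in saturation.
k_n = μ_nC_ox · (W/L) = 4.02 mA/V².
KCL at the drain: ½ k_n (V_GS − V_TN)² = (V_DD − V_GS)/R.
Let x = V_GS − 0.945. Then 39.8 x² + x − 13.15 = 0, giving x = 0.563 V (positive root), so V_GS = 1.51 V.
I_D = (V_DD − V_GS)/R = (14.1 − 1.51) / 19.8 = 0.636 mA.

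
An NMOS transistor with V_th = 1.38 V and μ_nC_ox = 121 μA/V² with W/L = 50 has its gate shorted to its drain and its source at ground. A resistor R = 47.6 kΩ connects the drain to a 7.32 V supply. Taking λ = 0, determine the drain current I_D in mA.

With gate tied to drain, V_GS = V_DS ≥ V_GS − V_th, so the device is in saturation.
k_n = μ_nC_ox · (W/L) = 6.05 mA/V².
KCL at the drain: ½ k_n (V_GS − V_th)² = (V_DD − V_GS)/R.
Let x = V_GS − 1.38. Then 144 x² + x − 5.94 = 0, giving x = 0.2 V (positive root), so V_GS = 1.58 V.
I_D = (V_DD − V_GS)/R = (7.32 − 1.58) / 47.6 = 0.121 mA.

I_D = 0.121 mA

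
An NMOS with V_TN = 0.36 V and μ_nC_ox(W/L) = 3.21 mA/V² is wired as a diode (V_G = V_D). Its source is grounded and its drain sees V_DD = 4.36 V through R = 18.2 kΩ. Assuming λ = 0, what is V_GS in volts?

V_GS = 0.713 V

With gate tied to drain, V_GS = V_DS ≥ V_GS − V_TN, so the device is in saturation.
KCL at the drain: ½ k_n (V_GS − V_TN)² = (V_DD − V_GS)/R.
Let x = V_GS − 0.36. Then 29.2 x² + x − 4 = 0, giving x = 0.353 V (positive root), so V_GS = 0.713 V.
I_D = (V_DD − V_GS)/R = (4.36 − 0.713) / 18.2 = 0.2 mA.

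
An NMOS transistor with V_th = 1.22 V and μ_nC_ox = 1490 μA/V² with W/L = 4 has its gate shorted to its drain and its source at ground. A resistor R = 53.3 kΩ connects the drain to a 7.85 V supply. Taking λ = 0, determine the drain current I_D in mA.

I_D = 0.121 mA

With gate tied to drain, V_GS = V_DS ≥ V_GS − V_th, so the device is in saturation.
k_n = μ_nC_ox · (W/L) = 5.96 mA/V².
KCL at the drain: ½ k_n (V_GS − V_th)² = (V_DD − V_GS)/R.
Let x = V_GS − 1.22. Then 159 x² + x − 6.63 = 0, giving x = 0.201 V (positive root), so V_GS = 1.42 V.
I_D = (V_DD − V_GS)/R = (7.85 − 1.42) / 53.3 = 0.121 mA.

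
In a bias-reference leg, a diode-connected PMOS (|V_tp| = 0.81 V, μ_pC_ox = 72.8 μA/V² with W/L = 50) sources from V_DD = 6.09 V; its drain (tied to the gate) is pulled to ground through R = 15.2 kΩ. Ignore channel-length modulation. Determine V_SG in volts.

With gate tied to drain, V_SG = V_SD ≥ V_SG − |V_tp|, so the device is in saturation.
k_p = μ_pC_ox · (W/L) = 3.64 mA/V².
KCL at the drain: ½ k_p (V_SG − |V_tp|)² = (V_DD − V_SG)/R.
Let x = V_SG − 0.81. Then 27.7 x² + x − 5.28 = 0, giving x = 0.419 V (positive root), so V_SG = 1.23 V.
I_D = (V_DD − V_SG)/R = (6.09 − 1.23) / 15.2 = 0.32 mA.

V_SG = 1.23 V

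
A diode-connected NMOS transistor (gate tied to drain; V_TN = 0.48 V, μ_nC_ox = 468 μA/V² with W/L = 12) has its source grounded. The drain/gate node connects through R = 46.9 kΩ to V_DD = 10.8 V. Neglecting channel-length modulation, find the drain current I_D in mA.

I_D = 0.214 mA

With gate tied to drain, V_GS = V_DS ≥ V_GS − V_TN, so the device is in saturation.
k_n = μ_nC_ox · (W/L) = 5.616 mA/V².
KCL at the drain: ½ k_n (V_GS − V_TN)² = (V_DD − V_GS)/R.
Let x = V_GS − 0.48. Then 132 x² + x − 10.32 = 0, giving x = 0.276 V (positive root), so V_GS = 0.756 V.
I_D = (V_DD − V_GS)/R = (10.8 − 0.756) / 46.9 = 0.214 mA.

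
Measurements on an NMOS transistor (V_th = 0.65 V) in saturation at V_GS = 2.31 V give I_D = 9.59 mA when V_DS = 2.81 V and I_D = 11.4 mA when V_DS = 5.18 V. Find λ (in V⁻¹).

With V_GS fixed, I_D ∝ (1 + λ V_DS) in saturation, so I_D2/I_D1 = (1 + λ V_DS2)/(1 + λ V_DS1).
11.4/9.59 = 1.189 = (1 + 5.18 λ)/(1 + 2.81 λ).
Solving: λ (I_D1 V_DS2 − I_D2 V_DS1) = I_D2 − I_D1, so λ = (11.4 − 9.59) / (9.59 × 5.18 − 11.4 × 2.81) = 1.81 / 17.6 = 0.103 V⁻¹.

λ = 0.103 V⁻¹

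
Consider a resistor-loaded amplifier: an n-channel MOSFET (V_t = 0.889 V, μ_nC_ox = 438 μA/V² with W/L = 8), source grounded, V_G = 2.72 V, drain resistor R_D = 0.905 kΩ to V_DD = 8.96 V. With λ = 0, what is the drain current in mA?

I_D = 5.87 mA

V_GS = V_G = 2.72 V, so V_ov = 2.72 − 0.889 = 1.83 V.
k_n = μ_nC_ox · (W/L) = 3.504 mA/V².
Assume saturation: I_D = ½ k_n V_ov² = 0.5 × 3.504 × 1.83² = 5.87 mA, giving V_DS = V_DD − I_D R_D = 8.96 − 5.87 × 0.905 = 3.64 V.
V_DS = 3.64 V ≥ V_ov = 1.83 V, confirming saturation.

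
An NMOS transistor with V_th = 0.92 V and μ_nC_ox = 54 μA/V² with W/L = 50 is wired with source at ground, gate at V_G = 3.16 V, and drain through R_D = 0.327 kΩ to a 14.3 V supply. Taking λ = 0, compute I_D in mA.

I_D = 6.77 mA

V_GS = V_G = 3.16 V, so V_ov = 3.16 − 0.92 = 2.24 V.
k_n = μ_nC_ox · (W/L) = 2.7 mA/V².
Assume saturation: I_D = ½ k_n V_ov² = 0.5 × 2.7 × 2.24² = 6.77 mA, giving V_DS = V_DD − I_D R_D = 14.3 − 6.77 × 0.327 = 12.1 V.
V_DS = 12.1 V ≥ V_ov = 2.24 V, confirming saturation.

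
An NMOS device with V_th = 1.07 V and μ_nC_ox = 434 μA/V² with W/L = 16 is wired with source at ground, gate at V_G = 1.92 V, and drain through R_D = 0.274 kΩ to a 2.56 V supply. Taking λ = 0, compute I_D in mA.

I_D = 2.51 mA

V_GS = V_G = 1.92 V, so V_ov = 1.92 − 1.07 = 0.85 V.
k_n = μ_nC_ox · (W/L) = 6.944 mA/V².
Assume saturation: I_D = ½ k_n V_ov² = 0.5 × 6.944 × 0.85² = 2.51 mA, giving V_DS = V_DD − I_D R_D = 2.56 − 2.51 × 0.274 = 1.87 V.
V_DS = 1.87 V ≥ V_ov = 0.85 V, confirming saturation.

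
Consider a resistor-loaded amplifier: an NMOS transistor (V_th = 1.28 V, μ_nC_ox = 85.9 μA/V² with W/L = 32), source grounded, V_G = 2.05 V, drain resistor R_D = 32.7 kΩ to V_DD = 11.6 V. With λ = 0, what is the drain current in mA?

V_GS = V_G = 2.05 V, so V_ov = 2.05 − 1.28 = 0.77 V.
k_n = μ_nC_ox · (W/L) = 2.749 mA/V².
Assume saturation: I_D = ½ k_n V_ov² = 0.5 × 2.749 × 0.77² = 0.815 mA, giving V_DS = V_DD − I_D R_D = 11.6 − 0.815 × 32.7 = -15 V.
But -15 V < V_ov = 0.77 V, so the device is actually in triode.
In triode I_D = k_n[V_ov V_DS − ½ V_DS²] and I_D = (V_DD − V_DS)/R_D. Equating: 44.9 V_DS² − 70.21 V_DS + 11.6 = 0, giving V_DS = 0.188 V (the root below V_ov).
I_D = (11.6 − 0.188) / 32.7 = 0.349 mA.

I_D = 0.349 mA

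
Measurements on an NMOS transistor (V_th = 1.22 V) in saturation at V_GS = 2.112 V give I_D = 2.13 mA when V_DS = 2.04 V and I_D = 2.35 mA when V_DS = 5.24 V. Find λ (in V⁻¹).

λ = 0.0346 V⁻¹

With V_GS fixed, I_D ∝ (1 + λ V_DS) in saturation, so I_D2/I_D1 = (1 + λ V_DS2)/(1 + λ V_DS1).
2.35/2.13 = 1.103 = (1 + 5.24 λ)/(1 + 2.04 λ).
Solving: λ (I_D1 V_DS2 − I_D2 V_DS1) = I_D2 − I_D1, so λ = (2.35 − 2.13) / (2.13 × 5.24 − 2.35 × 2.04) = 0.22 / 6.37 = 0.0346 V⁻¹.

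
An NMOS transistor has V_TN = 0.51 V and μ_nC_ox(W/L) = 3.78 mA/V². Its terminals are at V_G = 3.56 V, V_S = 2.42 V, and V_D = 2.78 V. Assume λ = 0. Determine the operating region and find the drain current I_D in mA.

Triode; I_D = 0.612 mA

V_GS = V_G − V_S = 3.56 − 2.42 = 1.14 V; V_DS = V_D − V_S = 2.78 − 2.42 = 0.36 V.
V_ov = V_GS − V_TN = 1.14 − 0.51 = 0.63 V.
Since V_DS = 0.36 V < V_ov = 0.63 V, the device is in the triode region.
I_D = k_n [V_ov · V_DS − ½ V_DS²] = 3.78 × [0.63 × 0.36 − 0.5 × 0.36²] = 0.612 mA.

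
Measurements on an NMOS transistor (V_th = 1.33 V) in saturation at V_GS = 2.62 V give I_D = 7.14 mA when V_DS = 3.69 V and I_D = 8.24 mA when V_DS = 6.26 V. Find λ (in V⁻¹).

With V_GS fixed, I_D ∝ (1 + λ V_DS) in saturation, so I_D2/I_D1 = (1 + λ V_DS2)/(1 + λ V_DS1).
8.24/7.14 = 1.154 = (1 + 6.26 λ)/(1 + 3.69 λ).
Solving: λ (I_D1 V_DS2 − I_D2 V_DS1) = I_D2 − I_D1, so λ = (8.24 − 7.14) / (7.14 × 6.26 − 8.24 × 3.69) = 1.1 / 14.3 = 0.077 V⁻¹.

λ = 0.0770 V⁻¹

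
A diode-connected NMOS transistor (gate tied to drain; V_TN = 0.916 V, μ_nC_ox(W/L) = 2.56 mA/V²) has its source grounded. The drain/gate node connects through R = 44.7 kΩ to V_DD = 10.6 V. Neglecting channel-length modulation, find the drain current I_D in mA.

With gate tied to drain, V_GS = V_DS ≥ V_GS − V_TN, so the device is in saturation.
KCL at the drain: ½ k_n (V_GS − V_TN)² = (V_DD − V_GS)/R.
Let x = V_GS − 0.916. Then 57.2 x² + x − 9.684 = 0, giving x = 0.403 V (positive root), so V_GS = 1.32 V.
I_D = (V_DD − V_GS)/R = (10.6 − 1.32) / 44.7 = 0.208 mA.

I_D = 0.208 mA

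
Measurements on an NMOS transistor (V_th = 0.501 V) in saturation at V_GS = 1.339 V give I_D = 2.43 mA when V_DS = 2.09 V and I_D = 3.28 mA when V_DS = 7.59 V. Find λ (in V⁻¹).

With V_GS fixed, I_D ∝ (1 + λ V_DS) in saturation, so I_D2/I_D1 = (1 + λ V_DS2)/(1 + λ V_DS1).
3.28/2.43 = 1.35 = (1 + 7.59 λ)/(1 + 2.09 λ).
Solving: λ (I_D1 V_DS2 − I_D2 V_DS1) = I_D2 − I_D1, so λ = (3.28 − 2.43) / (2.43 × 7.59 − 3.28 × 2.09) = 0.85 / 11.6 = 0.0733 V⁻¹.

λ = 0.0733 V⁻¹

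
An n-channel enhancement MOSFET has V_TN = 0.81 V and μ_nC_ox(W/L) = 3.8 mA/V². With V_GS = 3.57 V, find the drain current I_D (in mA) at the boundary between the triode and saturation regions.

I_D = 14.5 mA

At the boundary V_DS = V_ov = V_GS − V_TN = 3.57 − 0.81 = 2.76 V.
I_D = ½ k_n V_ov² = 0.5 × 3.8 × 2.76² = 14.5 mA.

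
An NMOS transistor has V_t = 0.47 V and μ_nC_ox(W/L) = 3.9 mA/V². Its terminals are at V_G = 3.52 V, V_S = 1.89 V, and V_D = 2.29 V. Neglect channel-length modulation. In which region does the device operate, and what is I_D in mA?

V_GS = V_G − V_S = 3.52 − 1.89 = 1.63 V; V_DS = V_D − V_S = 2.29 − 1.89 = 0.4 V.
V_ov = V_GS − V_t = 1.63 − 0.47 = 1.16 V.
Since V_DS = 0.4 V < V_ov = 1.16 V, the device is in the triode region.
I_D = k_n [V_ov · V_DS − ½ V_DS²] = 3.9 × [1.16 × 0.4 − 0.5 × 0.4²] = 1.5 mA.

Triode; I_D = 1.50 mA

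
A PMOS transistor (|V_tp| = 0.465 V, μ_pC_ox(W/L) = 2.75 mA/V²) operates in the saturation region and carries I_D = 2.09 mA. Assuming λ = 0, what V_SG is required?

V_SG = 1.70 V

In saturation I_D = ½ k_p (V_SG − |V_tp|)², so V_SG − |V_tp| = √(2 I_D / k_p) = √(2 × 2.09 / 2.75) = 1.23 V.
V_SG = 0.465 + 1.23 = 1.7 V.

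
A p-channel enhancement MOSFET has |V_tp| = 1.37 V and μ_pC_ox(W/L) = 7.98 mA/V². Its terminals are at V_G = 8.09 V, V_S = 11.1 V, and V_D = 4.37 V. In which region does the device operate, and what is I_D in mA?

V_SG = V_S − V_G = 11.1 − 8.09 = 3.01 V; V_SD = V_S − V_D = 11.1 − 4.37 = 6.73 V.
V_ov = V_SG − |V_tp| = 3.01 − 1.37 = 1.64 V.
Since V_SD = 6.73 V ≥ V_ov = 1.64 V, the device is in saturation.
I_D = ½ k_p V_ov² = 0.5 × 7.98 × 1.64² = 10.7 mA.

Saturation; I_D = 10.7 mA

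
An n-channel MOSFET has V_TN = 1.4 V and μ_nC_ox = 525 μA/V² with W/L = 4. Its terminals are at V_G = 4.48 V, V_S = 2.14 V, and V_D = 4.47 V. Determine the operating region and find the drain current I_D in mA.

Saturation; I_D = 0.928 mA

V_GS = V_G − V_S = 4.48 − 2.14 = 2.34 V; V_DS = V_D − V_S = 4.47 − 2.14 = 2.33 V.
k_n = μ_nC_ox · (W/L) = 2.1 mA/V².
V_ov = V_GS − V_TN = 2.34 − 1.4 = 0.94 V.
Since V_DS = 2.33 V ≥ V_ov = 0.94 V, the device is in saturation.
I_D = ½ k_n V_ov² = 0.5 × 2.1 × 0.94² = 0.928 mA.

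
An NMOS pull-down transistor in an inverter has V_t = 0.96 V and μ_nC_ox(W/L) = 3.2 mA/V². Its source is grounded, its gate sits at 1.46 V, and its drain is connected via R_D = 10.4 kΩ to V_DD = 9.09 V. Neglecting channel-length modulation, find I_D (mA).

I_D = 0.400 mA

V_GS = V_G = 1.46 V, so V_ov = 1.46 − 0.96 = 0.5 V.
Assume saturation: I_D = ½ k_n V_ov² = 0.5 × 3.2 × 0.5² = 0.4 mA, giving V_DS = V_DD − I_D R_D = 9.09 − 0.4 × 10.4 = 4.93 V.
V_DS = 4.93 V ≥ V_ov = 0.5 V, confirming saturation.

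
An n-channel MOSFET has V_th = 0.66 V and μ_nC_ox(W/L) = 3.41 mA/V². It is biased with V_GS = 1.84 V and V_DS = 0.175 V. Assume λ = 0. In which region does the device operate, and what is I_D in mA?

Triode; I_D = 0.652 mA

V_ov = V_GS − V_th = 1.84 − 0.66 = 1.18 V.
Since V_DS = 0.175 V < V_ov = 1.18 V, the device is in the triode region.
I_D = k_n [V_ov · V_DS − ½ V_DS²] = 3.41 × [1.18 × 0.175 − 0.5 × 0.175²] = 0.652 mA.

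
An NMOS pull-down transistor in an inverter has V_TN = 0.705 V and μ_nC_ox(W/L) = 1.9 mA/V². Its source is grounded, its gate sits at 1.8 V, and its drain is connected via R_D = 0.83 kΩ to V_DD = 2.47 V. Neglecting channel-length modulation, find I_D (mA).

V_GS = V_G = 1.8 V, so V_ov = 1.8 − 0.705 = 1.1 V.
Assume saturation: I_D = ½ k_n V_ov² = 0.5 × 1.9 × 1.1² = 1.14 mA, giving V_DS = V_DD − I_D R_D = 2.47 − 1.14 × 0.83 = 1.52 V.
V_DS = 1.52 V ≥ V_ov = 1.1 V, confirming saturation.

I_D = 1.14 mA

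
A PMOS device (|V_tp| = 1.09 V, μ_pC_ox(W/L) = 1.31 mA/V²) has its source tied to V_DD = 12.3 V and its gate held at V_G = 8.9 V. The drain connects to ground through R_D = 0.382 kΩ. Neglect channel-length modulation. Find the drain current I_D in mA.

I_D = 3.50 mA

V_SG = V_DD − V_G = 12.3 − 8.9 = 3.4 V, so V_ov = 3.4 − 1.09 = 2.31 V.
Assume saturation: I_D = ½ k_p V_ov² = 0.5 × 1.31 × 2.31² = 3.5 mA, giving V_SD = V_DD − I_D R_D = 12.3 − 3.5 × 0.382 = 11 V.
V_SD = 11 V ≥ V_ov = 2.31 V, confirming saturation.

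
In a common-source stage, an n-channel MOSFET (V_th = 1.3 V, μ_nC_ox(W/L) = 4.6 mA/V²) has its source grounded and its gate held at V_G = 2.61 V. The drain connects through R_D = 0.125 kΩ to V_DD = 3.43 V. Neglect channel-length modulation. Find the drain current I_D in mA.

V_GS = V_G = 2.61 V, so V_ov = 2.61 − 1.3 = 1.31 V.
Assume saturation: I_D = ½ k_n V_ov² = 0.5 × 4.6 × 1.31² = 3.95 mA, giving V_DS = V_DD − I_D R_D = 3.43 − 3.95 × 0.125 = 2.94 V.
V_DS = 2.94 V ≥ V_ov = 1.31 V, confirming saturation.

I_D = 3.95 mA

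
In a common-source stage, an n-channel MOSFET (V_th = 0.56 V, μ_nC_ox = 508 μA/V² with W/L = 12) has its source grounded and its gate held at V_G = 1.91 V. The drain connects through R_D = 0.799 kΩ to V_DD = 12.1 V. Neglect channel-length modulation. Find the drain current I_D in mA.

V_GS = V_G = 1.91 V, so V_ov = 1.91 − 0.56 = 1.35 V.
k_n = μ_nC_ox · (W/L) = 6.096 mA/V².
Assume saturation: I_D = ½ k_n V_ov² = 0.5 × 6.096 × 1.35² = 5.55 mA, giving V_DS = V_DD − I_D R_D = 12.1 − 5.55 × 0.799 = 7.66 V.
V_DS = 7.66 V ≥ V_ov = 1.35 V, confirming saturation.

I_D = 5.55 mA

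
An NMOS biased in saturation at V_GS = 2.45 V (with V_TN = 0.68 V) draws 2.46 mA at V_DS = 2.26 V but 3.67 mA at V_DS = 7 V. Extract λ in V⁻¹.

λ = 0.136 V⁻¹

With V_GS fixed, I_D ∝ (1 + λ V_DS) in saturation, so I_D2/I_D1 = (1 + λ V_DS2)/(1 + λ V_DS1).
3.67/2.46 = 1.492 = (1 + 7 λ)/(1 + 2.26 λ).
Solving: λ (I_D1 V_DS2 − I_D2 V_DS1) = I_D2 − I_D1, so λ = (3.67 − 2.46) / (2.46 × 7 − 3.67 × 2.26) = 1.21 / 8.93 = 0.136 V⁻¹.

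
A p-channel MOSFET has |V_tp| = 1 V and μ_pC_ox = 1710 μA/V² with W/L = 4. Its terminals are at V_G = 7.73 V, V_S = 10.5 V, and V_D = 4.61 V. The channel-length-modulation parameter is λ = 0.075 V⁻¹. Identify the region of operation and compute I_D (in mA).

Saturation; I_D = 15.4 mA

V_SG = V_S − V_G = 10.5 − 7.73 = 2.77 V; V_SD = V_S − V_D = 10.5 − 4.61 = 5.89 V.
k_p = μ_pC_ox · (W/L) = 6.84 mA/V².
V_ov = V_SG − |V_tp| = 2.77 − 1 = 1.77 V.
Since V_SD = 5.89 V ≥ V_ov = 1.77 V, the device is in saturation.
I_D = ½ k_p V_ov² (1 + λ V_SD) = 0.5 × 6.84 × 1.77² × (1 + 0.075 × 5.89) = 15.4 mA.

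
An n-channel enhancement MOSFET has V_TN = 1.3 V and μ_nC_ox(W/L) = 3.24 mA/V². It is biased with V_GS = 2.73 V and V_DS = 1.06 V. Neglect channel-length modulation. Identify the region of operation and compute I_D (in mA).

Triode; I_D = 3.09 mA

V_ov = V_GS − V_TN = 2.73 − 1.3 = 1.43 V.
Since V_DS = 1.06 V < V_ov = 1.43 V, the device is in the triode region.
I_D = k_n [V_ov · V_DS − ½ V_DS²] = 3.24 × [1.43 × 1.06 − 0.5 × 1.06²] = 3.09 mA.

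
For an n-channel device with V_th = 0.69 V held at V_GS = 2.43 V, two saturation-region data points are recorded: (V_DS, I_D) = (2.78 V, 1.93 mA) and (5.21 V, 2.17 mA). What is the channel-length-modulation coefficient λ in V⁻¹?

With V_GS fixed, I_D ∝ (1 + λ V_DS) in saturation, so I_D2/I_D1 = (1 + λ V_DS2)/(1 + λ V_DS1).
2.17/1.93 = 1.124 = (1 + 5.21 λ)/(1 + 2.78 λ).
Solving: λ (I_D1 V_DS2 − I_D2 V_DS1) = I_D2 − I_D1, so λ = (2.17 − 1.93) / (1.93 × 5.21 − 2.17 × 2.78) = 0.24 / 4.02 = 0.0597 V⁻¹.

λ = 0.0597 V⁻¹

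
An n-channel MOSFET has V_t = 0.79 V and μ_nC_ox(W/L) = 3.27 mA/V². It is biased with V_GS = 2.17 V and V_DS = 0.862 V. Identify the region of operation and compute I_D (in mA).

Triode; I_D = 2.67 mA

V_ov = V_GS − V_t = 2.17 − 0.79 = 1.38 V.
Since V_DS = 0.862 V < V_ov = 1.38 V, the device is in the triode region.
I_D = k_n [V_ov · V_DS − ½ V_DS²] = 3.27 × [1.38 × 0.862 − 0.5 × 0.862²] = 2.67 mA.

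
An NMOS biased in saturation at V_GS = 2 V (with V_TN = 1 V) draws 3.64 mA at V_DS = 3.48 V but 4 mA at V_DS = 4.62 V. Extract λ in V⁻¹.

λ = 0.124 V⁻¹

With V_GS fixed, I_D ∝ (1 + λ V_DS) in saturation, so I_D2/I_D1 = (1 + λ V_DS2)/(1 + λ V_DS1).
4/3.64 = 1.099 = (1 + 4.62 λ)/(1 + 3.48 λ).
Solving: λ (I_D1 V_DS2 − I_D2 V_DS1) = I_D2 − I_D1, so λ = (4 − 3.64) / (3.64 × 4.62 − 4 × 3.48) = 0.36 / 2.9 = 0.124 V⁻¹.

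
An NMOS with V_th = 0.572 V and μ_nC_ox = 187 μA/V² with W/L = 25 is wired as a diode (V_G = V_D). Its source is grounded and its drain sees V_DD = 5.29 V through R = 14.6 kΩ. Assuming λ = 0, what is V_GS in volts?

With gate tied to drain, V_GS = V_DS ≥ V_GS − V_th, so the device is in saturation.
k_n = μ_nC_ox · (W/L) = 4.675 mA/V².
KCL at the drain: ½ k_n (V_GS − V_th)² = (V_DD − V_GS)/R.
Let x = V_GS − 0.572. Then 34.1 x² + x − 4.718 = 0, giving x = 0.357 V (positive root), so V_GS = 0.929 V.
I_D = (V_DD − V_GS)/R = (5.29 − 0.929) / 14.6 = 0.299 mA.

V_GS = 0.929 V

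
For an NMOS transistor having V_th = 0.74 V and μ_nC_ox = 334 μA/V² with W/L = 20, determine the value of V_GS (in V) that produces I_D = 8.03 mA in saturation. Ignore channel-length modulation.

V_GS = 2.29 V

k_n = μ_nC_ox · (W/L) = 6.68 mA/V².
In saturation I_D = ½ k_n (V_GS − V_th)², so V_GS − V_th = √(2 I_D / k_n) = √(2 × 8.03 / 6.68) = 1.55 V.
V_GS = 0.74 + 1.55 = 2.29 V.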